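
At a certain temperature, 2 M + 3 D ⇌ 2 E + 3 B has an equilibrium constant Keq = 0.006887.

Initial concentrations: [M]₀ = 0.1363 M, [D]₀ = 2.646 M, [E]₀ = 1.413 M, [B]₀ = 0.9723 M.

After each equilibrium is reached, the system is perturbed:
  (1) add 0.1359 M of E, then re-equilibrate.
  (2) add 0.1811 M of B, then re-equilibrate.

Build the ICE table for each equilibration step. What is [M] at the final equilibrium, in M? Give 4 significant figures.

[M]_eq = 0.6121 M

Q₀ = 5.332 vs Keq = 0.006887 ⇒ Q>K, reverse
Step 1:
                    M           D           E           B
  init         0.1363       2.646       1.413      0.9723
  Δ             0.387      0.5805      -0.387     -0.5805
  eq           0.5233       3.226       1.026      0.3918
  solve Keq expr → x = -0.1935; check Q = 0.006887
Then add 0.1359 M of E.
Step 2:
                    M           D           E           B
  init         0.5233       3.226       1.162      0.3918
  Δ           0.01332     0.01997    -0.01332    -0.01997
  eq           0.5366       3.246       1.149      0.3719
  solve Keq expr → x = -0.006658; check Q = 0.006887
Then add 0.1811 M of B.
Step 3:
                    M           D           E           B
  init         0.5366       3.246       1.149       0.553
  Δ           0.07554      0.1133    -0.07554     -0.1133
  eq           0.6121        3.36       1.073      0.4397
  solve Keq expr → x = -0.03777; check Q = 0.006887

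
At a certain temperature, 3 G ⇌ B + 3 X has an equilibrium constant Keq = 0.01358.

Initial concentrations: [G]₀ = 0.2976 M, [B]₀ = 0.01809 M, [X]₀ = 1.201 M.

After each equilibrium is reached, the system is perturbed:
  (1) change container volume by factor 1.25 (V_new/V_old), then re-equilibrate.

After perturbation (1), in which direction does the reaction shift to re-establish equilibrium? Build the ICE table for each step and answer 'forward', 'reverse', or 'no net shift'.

Q₀ = 1.189 vs Keq = 0.01358 ⇒ Q>K, reverse
Step 1:
                  G         B         X
  I          0.2976   0.01809     1.201
  C         0.05311   -0.0177  -0.05311
  E          0.3507 3.8729e-04     1.148
  solve Keq expr → x = -0.0177; check Q = 0.01358
Then change container volume by factor 1.25 (V_new/V_old).
Step 2:
                  G         B         X
  I          0.2806 3.0983e-04    0.9183
  C       -2.2867e-04 7.6223e-05 2.2867e-04
  E          0.2803 3.8605e-04    0.9185
  solve Keq expr → x = 7.6223e-05; check Q = 0.01358

Direction: forward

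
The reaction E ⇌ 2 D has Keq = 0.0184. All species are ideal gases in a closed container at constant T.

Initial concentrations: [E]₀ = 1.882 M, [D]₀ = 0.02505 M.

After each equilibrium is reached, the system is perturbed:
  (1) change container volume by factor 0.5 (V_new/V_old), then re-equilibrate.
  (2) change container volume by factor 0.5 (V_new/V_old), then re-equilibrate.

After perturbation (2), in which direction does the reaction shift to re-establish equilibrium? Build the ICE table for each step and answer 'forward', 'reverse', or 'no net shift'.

Direction: reverse

Q₀ = 3.3342e-04 vs Keq = 0.0184 ⇒ Q<K, forward
Step 1:
                   E          D
  Initial      1.882    0.02505
  Change    -0.07856     0.1571
  Equil        1.803     0.1822
  solve Keq expr → x = 0.07856; check Q = 0.0184
Then change container volume by factor 0.5 (V_new/V_old).
Step 2:
                   E          D
  Initial      3.607     0.3643
  Change     0.05242    -0.1048
  Equil        3.659     0.2595
  solve Keq expr → x = -0.05242; check Q = 0.0184
Then change container volume by factor 0.5 (V_new/V_old).
Step 3:
                   E          D
  Initial      7.319      0.519
  Change     0.07506    -0.1501
  Equil        7.394     0.3688
  solve Keq expr → x = -0.07506; check Q = 0.0184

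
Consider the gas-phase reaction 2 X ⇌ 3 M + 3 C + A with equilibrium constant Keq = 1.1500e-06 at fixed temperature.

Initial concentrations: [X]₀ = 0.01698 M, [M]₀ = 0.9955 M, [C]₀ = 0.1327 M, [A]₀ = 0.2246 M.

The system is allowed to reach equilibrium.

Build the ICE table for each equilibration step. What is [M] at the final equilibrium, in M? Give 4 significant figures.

[M]_eq = 0.8675 M

Q₀ = 1.796 vs Keq = 1.1500e-06 ⇒ Q>K, reverse
Step 1:
                    X           M           C           A
  init        0.01698      0.9955      0.1327      0.2246
  Δ           0.08536      -0.128      -0.128    -0.04268
  eq           0.1023      0.8675    0.004663      0.1819
  solve Keq expr → x = -0.04268; check Q = 1.1500e-06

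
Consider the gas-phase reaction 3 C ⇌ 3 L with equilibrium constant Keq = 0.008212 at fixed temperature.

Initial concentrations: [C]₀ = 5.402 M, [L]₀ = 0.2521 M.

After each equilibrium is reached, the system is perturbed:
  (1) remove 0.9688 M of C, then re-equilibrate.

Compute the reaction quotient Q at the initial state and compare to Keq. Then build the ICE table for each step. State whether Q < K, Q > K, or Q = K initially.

Q₀ = 1.0164e-04 vs Keq = 0.008212 ⇒ Q<K, forward
Step 1:
                    C           L
  init          5.402      0.2521
  Δ           -0.6971      0.6971
  eq            4.705      0.9492
  solve Keq expr → x = 0.2324; check Q = 0.008212
Then remove 0.9688 M of C.
Step 2:
                    C           L
  init          3.736      0.9492
  Δ            0.1626     -0.1626
  eq            3.899      0.7866
  solve Keq expr → x = -0.05421; check Q = 0.008212

Q₀ = 1.0164e-04; Q < K (proceeds forward)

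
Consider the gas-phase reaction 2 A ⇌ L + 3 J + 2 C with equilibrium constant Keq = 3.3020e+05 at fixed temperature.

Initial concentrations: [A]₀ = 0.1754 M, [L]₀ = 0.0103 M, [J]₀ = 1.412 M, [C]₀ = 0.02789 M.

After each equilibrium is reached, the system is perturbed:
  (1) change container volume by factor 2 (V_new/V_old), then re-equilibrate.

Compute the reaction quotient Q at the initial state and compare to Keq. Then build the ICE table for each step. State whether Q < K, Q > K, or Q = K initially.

Q₀ = 7.3313e-04; Q < K (proceeds forward)

Q₀ = 7.3313e-04 vs Keq = 3.3020e+05 ⇒ Q<K, forward
Step 1:
                  A         L         J         C
  Initial    0.1754    0.0103     1.412   0.02789
  Change    -0.1752   0.08758    0.2627    0.1752
  Equil   2.3960e-04   0.09788     1.675    0.2031
  solve Keq expr → x = 0.08758; check Q = 3.3020e+05
Then change container volume by factor 2 (V_new/V_old).
Step 2:
                  A         L         J         C
  Initial 1.1980e-04   0.04894    0.8374    0.1015
  Change  -8.9802e-05 4.4901e-05 1.3470e-04 8.9802e-05
  Equil   2.9997e-05   0.04899    0.8375    0.1016
  solve Keq expr → x = 4.4901e-05; check Q = 3.3020e+05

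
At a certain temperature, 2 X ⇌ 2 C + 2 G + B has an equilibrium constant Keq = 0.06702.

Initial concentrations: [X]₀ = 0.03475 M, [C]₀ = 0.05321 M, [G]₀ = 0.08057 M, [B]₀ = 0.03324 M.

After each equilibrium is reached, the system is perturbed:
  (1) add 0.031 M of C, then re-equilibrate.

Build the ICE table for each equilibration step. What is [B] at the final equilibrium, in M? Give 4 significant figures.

Q₀ = 5.0592e-04 vs Keq = 0.06702 ⇒ Q<K, forward
Step 1:
                  X         C         G         B
  init      0.03475   0.05321   0.08057   0.03324
  Δ        -0.02746   0.02746   0.02746   0.01373
  eq       0.007295   0.08067     0.108   0.04697
  solve Keq expr → x = 0.01373; check Q = 0.06702
Then add 0.031 M of C.
Step 2:
                  X         C         G         B
  init     0.007295    0.1117     0.108   0.04697
  Δ        0.002272 -0.002272 -0.002272 -0.001136
  eq       0.009567    0.1094    0.1058   0.04583
  solve Keq expr → x = -0.001136; check Q = 0.06702

[B]_eq = 0.04583 M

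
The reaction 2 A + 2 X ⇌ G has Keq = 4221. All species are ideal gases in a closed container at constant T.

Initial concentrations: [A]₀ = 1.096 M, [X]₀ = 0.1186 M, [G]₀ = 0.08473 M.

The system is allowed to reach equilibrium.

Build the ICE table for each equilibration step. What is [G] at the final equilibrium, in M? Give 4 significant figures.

Q₀ = 5.015 vs Keq = 4221 ⇒ Q<K, forward
Step 1:
                  A         X         G
  init        1.096    0.1186   0.08473
  Δ         -0.1127   -0.1127   0.05636
  eq         0.9833   0.00588    0.1411
  solve Keq expr → x = 0.05636; check Q = 4221

[G]_eq = 0.1411 M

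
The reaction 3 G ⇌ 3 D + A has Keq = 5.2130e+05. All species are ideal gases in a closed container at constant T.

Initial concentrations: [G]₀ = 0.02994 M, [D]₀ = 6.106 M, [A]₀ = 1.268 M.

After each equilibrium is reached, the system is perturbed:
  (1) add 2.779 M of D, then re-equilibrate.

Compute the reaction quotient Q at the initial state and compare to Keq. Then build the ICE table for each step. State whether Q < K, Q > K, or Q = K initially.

Q₀ = 1.0756e+07 vs Keq = 5.2130e+05 ⇒ Q>K, reverse
Step 1:
                  G         D         A
  Initial   0.02994     6.106     1.268
  Change    0.05112  -0.05112  -0.01704
  Equil     0.08106     6.055     1.251
  solve Keq expr → x = -0.01704; check Q = 5.2130e+05
Then add 2.779 M of D.
Step 2:
                  G         D         A
  Initial   0.08106     8.834     1.251
  Change    0.03634  -0.03634  -0.01211
  Equil      0.1174     8.798     1.239
  solve Keq expr → x = -0.01211; check Q = 5.2130e+05

Q₀ = 1.0756e+07; Q > K (proceeds reverse)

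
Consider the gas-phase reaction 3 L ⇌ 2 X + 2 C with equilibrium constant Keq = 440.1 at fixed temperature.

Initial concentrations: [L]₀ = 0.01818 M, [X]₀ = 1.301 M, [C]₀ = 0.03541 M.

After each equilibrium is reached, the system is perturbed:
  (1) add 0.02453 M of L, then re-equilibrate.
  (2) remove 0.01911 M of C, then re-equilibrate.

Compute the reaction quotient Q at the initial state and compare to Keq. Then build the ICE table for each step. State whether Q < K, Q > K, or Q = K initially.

Q₀ = 353.2 vs Keq = 440.1 ⇒ Q<K, forward
Step 1:
                   L          X          C
  I          0.01818      1.301    0.03541
  C        -0.001056 7.0394e-04 7.0394e-04
  E          0.01712      1.302    0.03611
  solve Keq expr → x = 3.5197e-04; check Q = 440.1
Then add 0.02453 M of L.
Step 2:
                   L          X          C
  I          0.04165      1.302    0.03611
  C         -0.02033    0.01355    0.01355
  E          0.02132      1.315    0.04967
  solve Keq expr → x = 0.006777; check Q = 440.1
Then remove 0.01911 M of C.
Step 3:
                   L          X          C
  I          0.02132      1.315    0.03056
  C        -0.004811   0.003207   0.003207
  E          0.01651      1.318    0.03376
  solve Keq expr → x = 0.001604; check Q = 440.1

Q₀ = 353.2; Q < K (proceeds forward)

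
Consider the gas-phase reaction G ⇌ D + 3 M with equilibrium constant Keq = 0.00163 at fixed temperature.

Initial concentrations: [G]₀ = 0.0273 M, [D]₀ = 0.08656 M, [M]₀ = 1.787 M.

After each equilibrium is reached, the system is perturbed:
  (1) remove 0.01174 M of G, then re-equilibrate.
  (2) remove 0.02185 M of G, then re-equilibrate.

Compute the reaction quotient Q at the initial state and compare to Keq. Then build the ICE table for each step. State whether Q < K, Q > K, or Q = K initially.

Q₀ = 18.09 vs Keq = 0.00163 ⇒ Q>K, reverse
Step 1:
                    G           D           M
  Initial      0.0273     0.08656       1.787
  Change      0.08651    -0.08651     -0.2595
  Equil        0.1138  5.2052e-05       1.527
  solve Keq expr → x = -0.08651; check Q = 0.00163
Then remove 0.01174 M of G.
Step 2:
                    G           D           M
  Initial      0.1021  5.2052e-05       1.527
  Change   5.3656e-06 -5.3656e-06 -1.6097e-05
  Equil        0.1021  4.6686e-05       1.527
  solve Keq expr → x = -5.3656e-06; check Q = 0.00163
Then remove 0.02185 M of G.
Step 3:
                    G           D           M
  Initial     0.08022  4.6686e-05       1.527
  Change   9.9870e-06 -9.9870e-06 -2.9961e-05
  Equil       0.08023  3.6699e-05       1.527
  solve Keq expr → x = -9.9870e-06; check Q = 0.00163

Q₀ = 18.09; Q > K (proceeds reverse)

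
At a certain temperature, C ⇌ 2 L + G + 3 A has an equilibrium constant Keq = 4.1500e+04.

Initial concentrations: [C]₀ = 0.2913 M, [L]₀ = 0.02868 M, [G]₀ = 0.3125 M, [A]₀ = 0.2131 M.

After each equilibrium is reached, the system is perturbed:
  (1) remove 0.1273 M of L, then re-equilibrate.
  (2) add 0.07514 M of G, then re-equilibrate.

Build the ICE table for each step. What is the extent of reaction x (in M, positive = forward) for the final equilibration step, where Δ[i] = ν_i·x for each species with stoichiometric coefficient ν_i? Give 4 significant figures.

x = -5.4462e-07 M

Q₀ = 8.5392e-06 vs Keq = 4.1500e+04 ⇒ Q<K, forward
Step 1:
                  C         L         G         A
  I          0.2913   0.02868    0.3125    0.2131
  C         -0.2913    0.5826    0.2913    0.8739
  E       6.9817e-06    0.6113    0.6038     1.087
  solve Keq expr → x = 0.2913; check Q = 4.1500e+04
Then remove 0.1273 M of L.
Step 2:
                  C         L         G         A
  I       6.9817e-06     0.484    0.6038     1.087
  C       -2.6050e-06 5.2099e-06 2.6050e-06 7.8149e-06
  E       4.3768e-06     0.484    0.6038     1.087
  solve Keq expr → x = 2.6050e-06; check Q = 4.1500e+04
Then add 0.07514 M of G.
Step 3:
                  C         L         G         A
  I       4.3768e-06     0.484    0.6789     1.087
  C       5.4462e-07 -1.0892e-06 -5.4462e-07 -1.6339e-06
  E       4.9214e-06     0.484    0.6789     1.087
  solve Keq expr → x = -5.4462e-07; check Q = 4.1500e+04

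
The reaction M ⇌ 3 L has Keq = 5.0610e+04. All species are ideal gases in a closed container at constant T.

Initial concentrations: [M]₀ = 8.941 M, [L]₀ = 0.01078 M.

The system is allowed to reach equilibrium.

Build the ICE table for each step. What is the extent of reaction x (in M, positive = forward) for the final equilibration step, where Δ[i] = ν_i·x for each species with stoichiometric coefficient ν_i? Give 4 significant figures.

Q₀ = 1.4011e-07 vs Keq = 5.0610e+04 ⇒ Q<K, forward
Step 1:
                   M          L
  Initial      8.941    0.01078
  Change      -8.601       25.8
  Equil       0.3399      25.81
  solve Keq expr → x = 8.601; check Q = 5.0610e+04

x = 8.601 M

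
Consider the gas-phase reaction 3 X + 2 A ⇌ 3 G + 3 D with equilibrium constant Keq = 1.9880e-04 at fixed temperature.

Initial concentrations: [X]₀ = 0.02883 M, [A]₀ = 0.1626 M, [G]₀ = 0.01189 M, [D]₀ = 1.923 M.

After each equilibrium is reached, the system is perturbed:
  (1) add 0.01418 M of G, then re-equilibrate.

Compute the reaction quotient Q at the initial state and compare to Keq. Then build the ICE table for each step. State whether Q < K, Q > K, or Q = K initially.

Q₀ = 18.87; Q > K (proceeds reverse)

Q₀ = 18.87 vs Keq = 1.9880e-04 ⇒ Q>K, reverse
Step 1:
                  X         A         G         D
  Initial   0.02883    0.1626   0.01189     1.923
  Change    0.01151  0.007674  -0.01151  -0.01151
  Equil     0.04034    0.1703 3.7840e-04     1.911
  solve Keq expr → x = -0.003837; check Q = 1.9880e-04
Then add 0.01418 M of G.
Step 2:
                  X         A         G         D
  Initial   0.04034    0.1703   0.01456     1.911
  Change    0.01403  0.009351  -0.01403  -0.01403
  Equil     0.05437    0.1796 5.3237e-04     1.897
  solve Keq expr → x = -0.004675; check Q = 1.9880e-04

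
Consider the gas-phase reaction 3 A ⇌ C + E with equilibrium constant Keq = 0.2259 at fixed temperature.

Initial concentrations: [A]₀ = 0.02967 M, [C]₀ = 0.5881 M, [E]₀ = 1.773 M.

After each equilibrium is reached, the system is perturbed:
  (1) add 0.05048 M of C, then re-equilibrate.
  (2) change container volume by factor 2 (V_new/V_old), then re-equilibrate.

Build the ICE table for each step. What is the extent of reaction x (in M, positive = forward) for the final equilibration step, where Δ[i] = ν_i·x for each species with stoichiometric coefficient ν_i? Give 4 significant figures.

Q₀ = 3.9922e+04 vs Keq = 0.2259 ⇒ Q>K, reverse
Step 1:
                    A           C           E
  I           0.02967      0.5881       1.773
  C              1.09     -0.3633     -0.3633
  E             1.119      0.2248        1.41
  solve Keq expr → x = -0.3633; check Q = 0.2259
Then add 0.05048 M of C.
Step 2:
                    A           C           E
  I             1.119      0.2753        1.41
  C            0.0493    -0.01643    -0.01643
  E             1.169      0.2589       1.393
  solve Keq expr → x = -0.01643; check Q = 0.2259
Then change container volume by factor 2 (V_new/V_old).
Step 3:
                    A           C           E
  I            0.5844      0.1294      0.6966
  C           0.08466    -0.02822    -0.02822
  E            0.6691      0.1012      0.6684
  solve Keq expr → x = -0.02822; check Q = 0.2259

x = -0.02822 M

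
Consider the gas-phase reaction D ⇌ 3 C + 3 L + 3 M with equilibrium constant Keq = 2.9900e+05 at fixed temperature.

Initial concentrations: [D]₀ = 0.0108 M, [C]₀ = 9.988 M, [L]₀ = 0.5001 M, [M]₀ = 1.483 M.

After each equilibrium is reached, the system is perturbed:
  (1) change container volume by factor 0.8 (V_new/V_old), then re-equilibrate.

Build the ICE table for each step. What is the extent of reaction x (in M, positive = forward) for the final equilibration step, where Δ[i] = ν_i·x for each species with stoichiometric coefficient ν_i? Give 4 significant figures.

x = -0.008584 M

Q₀ = 3.7636e+04 vs Keq = 2.9900e+05 ⇒ Q<K, forward
Step 1:
                    D           C           L           M
  init         0.0108       9.988      0.5001       1.483
  Δ         -0.009102     0.02731     0.02731     0.02731
  eq         0.001698       10.02      0.5274        1.51
  solve Keq expr → x = 0.009102; check Q = 2.9900e+05
Then change container volume by factor 0.8 (V_new/V_old).
Step 2:
                    D           C           L           M
  init       0.002123       12.52      0.6593       1.888
  Δ          0.008584    -0.02575    -0.02575    -0.02575
  eq          0.01071       12.49      0.6335       1.862
  solve Keq expr → x = -0.008584; check Q = 2.9900e+05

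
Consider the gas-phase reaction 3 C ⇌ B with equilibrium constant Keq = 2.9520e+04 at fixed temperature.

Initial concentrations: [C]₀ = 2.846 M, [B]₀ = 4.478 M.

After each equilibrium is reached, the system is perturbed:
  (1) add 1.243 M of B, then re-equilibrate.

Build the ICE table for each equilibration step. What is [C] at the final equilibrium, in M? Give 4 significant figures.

Q₀ = 0.1943 vs Keq = 2.9520e+04 ⇒ Q<K, forward
Step 1:
                   C          B
  init         2.846      4.478
  Δ           -2.789     0.9297
  eq         0.05679      5.408
  solve Keq expr → x = 0.9297; check Q = 2.9520e+04
Then add 1.243 M of B.
Step 2:
                   C          B
  init       0.05679      6.651
  Δ         0.004051   -0.00135
  eq         0.06084      6.649
  solve Keq expr → x = -0.00135; check Q = 2.9520e+04

[C]_eq = 0.06084 M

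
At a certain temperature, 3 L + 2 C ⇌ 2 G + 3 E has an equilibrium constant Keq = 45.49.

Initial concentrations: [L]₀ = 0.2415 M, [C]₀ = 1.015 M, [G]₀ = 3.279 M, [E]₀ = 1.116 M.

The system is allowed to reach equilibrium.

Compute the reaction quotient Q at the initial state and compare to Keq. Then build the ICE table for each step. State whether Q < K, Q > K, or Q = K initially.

Q₀ = 1030 vs Keq = 45.49 ⇒ Q>K, reverse
Step 1:
                   L          C          G          E
  I           0.2415      1.015      3.279      1.116
  C           0.2338     0.1559    -0.1559    -0.2338
  E           0.4753      1.171      3.123     0.8822
  solve Keq expr → x = -0.07794; check Q = 45.49

Q₀ = 1030; Q > K (proceeds reverse)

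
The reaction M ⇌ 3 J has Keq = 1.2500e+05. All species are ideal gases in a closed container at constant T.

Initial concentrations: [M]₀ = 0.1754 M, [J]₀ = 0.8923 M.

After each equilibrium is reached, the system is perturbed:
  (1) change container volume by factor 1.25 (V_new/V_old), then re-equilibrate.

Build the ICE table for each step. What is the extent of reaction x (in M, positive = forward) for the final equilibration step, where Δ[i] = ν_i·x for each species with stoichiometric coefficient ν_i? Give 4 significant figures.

Q₀ = 4.05 vs Keq = 1.2500e+05 ⇒ Q<K, forward
Step 1:
                   M          J
  Initial     0.1754     0.8923
  Change     -0.1754     0.5261
  Equil   2.2830e-05      1.418
  solve Keq expr → x = 0.1754; check Q = 1.2500e+05
Then change container volume by factor 1.25 (V_new/V_old).
Step 2:
                   M          J
  Initial 1.8264e-05      1.135
  Change  -6.5746e-06 1.9724e-05
  Equil   1.1690e-05      1.135
  solve Keq expr → x = 6.5746e-06; check Q = 1.2500e+05

x = 6.5746e-06 M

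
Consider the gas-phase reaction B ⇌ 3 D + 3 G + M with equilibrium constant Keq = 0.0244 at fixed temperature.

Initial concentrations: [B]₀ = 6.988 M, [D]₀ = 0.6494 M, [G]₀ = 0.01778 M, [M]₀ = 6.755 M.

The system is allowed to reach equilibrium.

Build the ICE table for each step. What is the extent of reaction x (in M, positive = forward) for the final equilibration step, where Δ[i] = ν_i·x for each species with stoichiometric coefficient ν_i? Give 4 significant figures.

Q₀ = 1.4880e-06 vs Keq = 0.0244 ⇒ Q<K, forward
Step 1:
                    B           D           G           M
  I             6.988      0.6494     0.01778       6.755
  C          -0.09706      0.2912      0.2912     0.09706
  E             6.891      0.9406       0.309       6.852
  solve Keq expr → x = 0.09706; check Q = 0.0244

x = 0.09706 M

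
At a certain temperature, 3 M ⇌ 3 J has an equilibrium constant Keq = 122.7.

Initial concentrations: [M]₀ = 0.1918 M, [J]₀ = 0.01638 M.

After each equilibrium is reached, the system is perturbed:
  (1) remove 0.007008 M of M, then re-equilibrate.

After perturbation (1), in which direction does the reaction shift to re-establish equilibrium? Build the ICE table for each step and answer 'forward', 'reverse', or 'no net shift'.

Direction: reverse

Q₀ = 6.2287e-04 vs Keq = 122.7 ⇒ Q<K, forward
Step 1:
                   M          J
  I           0.1918    0.01638
  C          -0.1569     0.1569
  E          0.03488     0.1733
  solve Keq expr → x = 0.05231; check Q = 122.7
Then remove 0.007008 M of M.
Step 2:
                   M          J
  I          0.02787     0.1733
  C         0.005834  -0.005834
  E           0.0337     0.1675
  solve Keq expr → x = -0.001945; check Q = 122.7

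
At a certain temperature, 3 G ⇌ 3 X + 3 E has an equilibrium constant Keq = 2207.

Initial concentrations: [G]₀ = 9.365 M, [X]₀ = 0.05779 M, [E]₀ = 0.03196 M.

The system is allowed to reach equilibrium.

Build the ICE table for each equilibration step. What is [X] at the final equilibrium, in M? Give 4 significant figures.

[X]_eq = 6.344 M

Q₀ = 7.6711e-12 vs Keq = 2207 ⇒ Q<K, forward
Step 1:
                   G          X          E
  init         9.365    0.05779    0.03196
  Δ           -6.286      6.286      6.286
  eq           3.079      6.344      6.318
  solve Keq expr → x = 2.095; check Q = 2207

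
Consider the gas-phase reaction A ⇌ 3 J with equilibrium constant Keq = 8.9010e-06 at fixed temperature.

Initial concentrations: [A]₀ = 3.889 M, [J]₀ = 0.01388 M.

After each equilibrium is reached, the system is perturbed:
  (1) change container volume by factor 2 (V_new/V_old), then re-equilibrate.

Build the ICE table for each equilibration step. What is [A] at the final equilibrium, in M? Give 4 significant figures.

[A]_eq = 1.938 M

Q₀ = 6.8759e-07 vs Keq = 8.9010e-06 ⇒ Q<K, forward
Step 1:
                  A         J
  Initial     3.889   0.01388
  Change  -0.006231   0.01869
  Equil       3.883   0.03257
  solve Keq expr → x = 0.006231; check Q = 8.9010e-06
Then change container volume by factor 2 (V_new/V_old).
Step 2:
                  A         J
  Initial     1.941   0.01629
  Change  -0.003184  0.009553
  Equil       1.938   0.02584
  solve Keq expr → x = 0.003184; check Q = 8.9010e-06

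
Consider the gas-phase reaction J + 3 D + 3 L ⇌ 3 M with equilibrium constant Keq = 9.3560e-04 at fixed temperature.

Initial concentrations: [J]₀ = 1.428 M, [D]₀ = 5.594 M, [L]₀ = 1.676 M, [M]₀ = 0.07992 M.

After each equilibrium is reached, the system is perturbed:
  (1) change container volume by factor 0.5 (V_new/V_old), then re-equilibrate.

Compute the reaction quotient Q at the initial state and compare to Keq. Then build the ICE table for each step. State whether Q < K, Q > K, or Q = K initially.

Q₀ = 4.3376e-07 vs Keq = 9.3560e-04 ⇒ Q<K, forward
Step 1:
                  J         D         L         M
  Initial     1.428     5.594     1.676   0.07992
  Change     -0.177    -0.531    -0.531     0.531
  Equil       1.251     5.063     1.145    0.6109
  solve Keq expr → x = 0.177; check Q = 9.3560e-04
Then change container volume by factor 0.5 (V_new/V_old).
Step 2:
                  J         D         L         M
  Initial     2.502     10.13      2.29     1.222
  Change    -0.2339   -0.7017   -0.7017    0.7017
  Equil       2.268     9.424     1.588     1.924
  solve Keq expr → x = 0.2339; check Q = 9.3560e-04

Q₀ = 4.3376e-07; Q < K (proceeds forward)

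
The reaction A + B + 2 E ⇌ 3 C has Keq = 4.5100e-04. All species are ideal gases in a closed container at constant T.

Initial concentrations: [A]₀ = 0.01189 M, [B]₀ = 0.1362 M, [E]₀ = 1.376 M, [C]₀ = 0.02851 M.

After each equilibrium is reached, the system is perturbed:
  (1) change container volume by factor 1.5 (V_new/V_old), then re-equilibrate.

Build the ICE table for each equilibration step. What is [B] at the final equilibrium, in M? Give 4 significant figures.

[B]_eq = 0.09462 M

Q₀ = 0.007558 vs Keq = 4.5100e-04 ⇒ Q>K, reverse
Step 1:
                   A          B          E          C
  I          0.01189     0.1362      1.376    0.02851
  C         0.005235   0.005235    0.01047    -0.0157
  E          0.01712     0.1414      1.386    0.01281
  solve Keq expr → x = -0.005235; check Q = 4.5100e-04
Then change container volume by factor 1.5 (V_new/V_old).
Step 2:
                   A          B          E          C
  I          0.01142    0.09429     0.9243   0.008537
  C       3.3175e-04 3.3175e-04 6.6351e-04 -9.9526e-04
  E          0.01175    0.09462      0.925   0.007542
  solve Keq expr → x = -3.3175e-04; check Q = 4.5100e-04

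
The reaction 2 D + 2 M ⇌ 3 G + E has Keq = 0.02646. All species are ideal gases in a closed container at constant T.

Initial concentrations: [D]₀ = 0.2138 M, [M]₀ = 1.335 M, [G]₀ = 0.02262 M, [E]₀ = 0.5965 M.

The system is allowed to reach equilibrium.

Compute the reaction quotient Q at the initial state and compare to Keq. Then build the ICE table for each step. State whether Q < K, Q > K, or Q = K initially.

Q₀ = 8.4744e-05; Q < K (proceeds forward)

Q₀ = 8.4744e-05 vs Keq = 0.02646 ⇒ Q<K, forward
Step 1:
                  D         M         G         E
  init       0.2138     1.335   0.02262    0.5965
  Δ        -0.06234  -0.06234   0.09351   0.03117
  eq         0.1515     1.273    0.1161    0.6277
  solve Keq expr → x = 0.03117; check Q = 0.02646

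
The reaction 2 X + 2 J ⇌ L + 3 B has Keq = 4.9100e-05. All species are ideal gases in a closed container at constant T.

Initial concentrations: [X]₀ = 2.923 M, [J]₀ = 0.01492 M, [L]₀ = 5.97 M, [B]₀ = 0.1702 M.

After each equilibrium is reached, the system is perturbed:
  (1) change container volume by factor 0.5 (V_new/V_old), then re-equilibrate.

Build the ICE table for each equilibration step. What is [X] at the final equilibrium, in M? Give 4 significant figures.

Q₀ = 15.48 vs Keq = 4.9100e-05 ⇒ Q>K, reverse
Step 1:
                  X         J         L         B
  init        2.923   0.01492      5.97    0.1702
  Δ          0.1065    0.1065  -0.05327   -0.1598
  eq           3.03    0.1215     5.917    0.0104
  solve Keq expr → x = -0.05327; check Q = 4.9100e-05
Then change container volume by factor 0.5 (V_new/V_old).
Step 2:
                  X         J         L         B
  init        6.059    0.2429     11.83   0.02079
  Δ               0         0         0         0
  eq          6.059    0.2429     11.83   0.02079
  solve Keq expr → x = 0; check Q = 4.9100e-05

[X]_eq = 6.059 M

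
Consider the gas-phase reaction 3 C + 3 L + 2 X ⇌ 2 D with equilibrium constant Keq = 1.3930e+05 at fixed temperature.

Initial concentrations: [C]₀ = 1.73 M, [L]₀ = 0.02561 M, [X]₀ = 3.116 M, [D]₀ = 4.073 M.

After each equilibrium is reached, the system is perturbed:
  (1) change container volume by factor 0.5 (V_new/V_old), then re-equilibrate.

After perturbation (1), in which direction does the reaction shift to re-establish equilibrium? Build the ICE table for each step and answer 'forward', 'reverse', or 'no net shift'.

Q₀ = 1.9646e+04 vs Keq = 1.3930e+05 ⇒ Q<K, forward
Step 1:
                    C           L           X           D
  Initial        1.73     0.02561       3.116       4.073
  Change     -0.01214    -0.01214   -0.008096    0.008096
  Equil         1.718     0.01347       3.108       4.081
  solve Keq expr → x = 0.004048; check Q = 1.3930e+05
Then change container volume by factor 0.5 (V_new/V_old).
Step 2:
                    C           L           X           D
  Initial       3.436     0.02693       6.216       8.162
  Change     -0.02014    -0.02014    -0.01343     0.01343
  Equil         3.416     0.00679       6.202       8.176
  solve Keq expr → x = 0.006714; check Q = 1.3930e+05

Direction: forward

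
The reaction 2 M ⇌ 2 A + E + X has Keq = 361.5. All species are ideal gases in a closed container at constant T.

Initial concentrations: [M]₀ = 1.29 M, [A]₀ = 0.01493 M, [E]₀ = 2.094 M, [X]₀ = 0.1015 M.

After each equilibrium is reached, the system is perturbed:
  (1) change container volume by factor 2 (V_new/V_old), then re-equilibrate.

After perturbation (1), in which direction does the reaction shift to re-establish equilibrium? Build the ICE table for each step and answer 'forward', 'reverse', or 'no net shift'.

Direction: forward

Q₀ = 2.8470e-05 vs Keq = 361.5 ⇒ Q<K, forward
Step 1:
                   M          A          E          X
  I             1.29    0.01493      2.094     0.1015
  C           -1.202      1.202      0.601      0.601
  E          0.08806      1.217      2.695     0.7025
  solve Keq expr → x = 0.601; check Q = 361.5
Then change container volume by factor 2 (V_new/V_old).
Step 2:
                   M          A          E          X
  I          0.04403     0.6084      1.347     0.3512
  C         -0.02084    0.02084    0.01042    0.01042
  E          0.02319     0.6293      1.358     0.3617
  solve Keq expr → x = 0.01042; check Q = 361.5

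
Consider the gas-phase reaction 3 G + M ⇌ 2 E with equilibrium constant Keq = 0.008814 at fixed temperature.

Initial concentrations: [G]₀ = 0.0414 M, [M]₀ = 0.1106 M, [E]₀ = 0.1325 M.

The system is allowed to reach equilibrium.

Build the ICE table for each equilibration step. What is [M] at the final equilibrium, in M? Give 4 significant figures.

[M]_eq = 0.1746 M

Q₀ = 2237 vs Keq = 0.008814 ⇒ Q>K, reverse
Step 1:
                    G           M           E
  I            0.0414      0.1106      0.1325
  C            0.1921     0.06404     -0.1281
  E            0.2335      0.1746    0.004427
  solve Keq expr → x = -0.06404; check Q = 0.008814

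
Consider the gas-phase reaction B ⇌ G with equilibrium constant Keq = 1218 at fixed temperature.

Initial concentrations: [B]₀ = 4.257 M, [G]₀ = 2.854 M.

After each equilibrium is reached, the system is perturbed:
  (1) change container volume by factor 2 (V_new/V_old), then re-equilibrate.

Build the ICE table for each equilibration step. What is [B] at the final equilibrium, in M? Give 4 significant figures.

Q₀ = 0.6704 vs Keq = 1218 ⇒ Q<K, forward
Step 1:
                   B          G
  Initial      4.257      2.854
  Change      -4.251      4.251
  Equil     0.005833      7.105
  solve Keq expr → x = 4.251; check Q = 1218
Then change container volume by factor 2 (V_new/V_old).
Step 2:
                   B          G
  Initial   0.002917      3.553
  Change           0          0
  Equil     0.002917      3.553
  solve Keq expr → x = 0; check Q = 1218

[B]_eq = 0.002917 M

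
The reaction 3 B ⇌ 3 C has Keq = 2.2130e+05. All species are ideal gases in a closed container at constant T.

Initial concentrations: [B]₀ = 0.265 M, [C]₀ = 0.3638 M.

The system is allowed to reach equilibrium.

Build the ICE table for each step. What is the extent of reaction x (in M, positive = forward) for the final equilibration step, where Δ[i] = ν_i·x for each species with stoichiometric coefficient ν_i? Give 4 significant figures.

Q₀ = 2.587 vs Keq = 2.2130e+05 ⇒ Q<K, forward
Step 1:
                    B           C
  Initial       0.265      0.3638
  Change      -0.2548      0.2548
  Equil       0.01023      0.6186
  solve Keq expr → x = 0.08492; check Q = 2.2130e+05

x = 0.08492 M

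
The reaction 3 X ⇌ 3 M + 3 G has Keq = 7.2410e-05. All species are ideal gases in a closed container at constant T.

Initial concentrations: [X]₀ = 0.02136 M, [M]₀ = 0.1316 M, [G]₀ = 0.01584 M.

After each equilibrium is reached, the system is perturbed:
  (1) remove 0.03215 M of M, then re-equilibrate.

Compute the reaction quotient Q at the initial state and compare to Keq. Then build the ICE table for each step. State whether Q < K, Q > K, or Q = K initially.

Q₀ = 9.2946e-04 vs Keq = 7.2410e-05 ⇒ Q>K, reverse
Step 1:
                    X           M           G
  init        0.02136      0.1316     0.01584
  Δ          0.006541   -0.006541   -0.006541
  eq           0.0279      0.1251    0.009299
  solve Keq expr → x = -0.00218; check Q = 7.2410e-05
Then remove 0.03215 M of M.
Step 2:
                    X           M           G
  init         0.0279     0.09291    0.009299
  Δ         -0.002049    0.002049    0.002049
  eq          0.02585     0.09496     0.01135
  solve Keq expr → x = 6.8286e-04; check Q = 7.2410e-05

Q₀ = 9.2946e-04; Q > K (proceeds reverse)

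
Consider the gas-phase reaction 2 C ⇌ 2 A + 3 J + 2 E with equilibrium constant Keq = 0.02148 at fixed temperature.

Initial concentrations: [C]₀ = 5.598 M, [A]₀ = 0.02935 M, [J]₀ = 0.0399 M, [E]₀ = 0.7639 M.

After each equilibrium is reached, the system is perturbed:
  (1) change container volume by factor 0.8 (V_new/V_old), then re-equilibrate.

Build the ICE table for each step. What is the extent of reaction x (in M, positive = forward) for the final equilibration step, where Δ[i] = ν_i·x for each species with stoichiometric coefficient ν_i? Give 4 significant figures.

Q₀ = 1.0189e-09 vs Keq = 0.02148 ⇒ Q<K, forward
Step 1:
                   C          A          J          E
  Initial      5.598    0.02935     0.0399     0.7639
  Change     -0.5868     0.5868     0.8802     0.5868
  Equil        5.011     0.6161     0.9201      1.351
  solve Keq expr → x = 0.2934; check Q = 0.02148
Then change container volume by factor 0.8 (V_new/V_old).
Step 2:
                   C          A          J          E
  Initial      6.264     0.7702       1.15      1.688
  Change      0.1286    -0.1286     -0.193    -0.1286
  Equil        6.393     0.6415     0.9571       1.56
  solve Keq expr → x = -0.06432; check Q = 0.02148

x = -0.06432 M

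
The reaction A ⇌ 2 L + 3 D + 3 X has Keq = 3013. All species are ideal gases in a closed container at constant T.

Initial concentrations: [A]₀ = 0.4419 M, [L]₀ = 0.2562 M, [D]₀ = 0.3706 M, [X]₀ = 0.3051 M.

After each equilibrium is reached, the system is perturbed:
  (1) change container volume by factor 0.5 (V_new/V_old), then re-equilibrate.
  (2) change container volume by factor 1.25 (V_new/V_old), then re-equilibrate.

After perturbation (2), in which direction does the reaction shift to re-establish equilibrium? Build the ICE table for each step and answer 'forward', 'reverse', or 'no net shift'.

Q₀ = 2.1472e-04 vs Keq = 3013 ⇒ Q<K, forward
Step 1:
                    A           L           D           X
  I            0.4419      0.2562      0.3706      0.3051
  C           -0.4338      0.8676       1.301       1.301
  E          0.008121       1.124       1.672       1.606
  solve Keq expr → x = 0.4338; check Q = 3013
Then change container volume by factor 0.5 (V_new/V_old).
Step 2:
                    A           L           D           X
  I           0.01624       2.248       3.344       3.213
  C            0.2494     -0.4989     -0.7483     -0.7483
  E            0.2657       1.749       2.596       2.465
  solve Keq expr → x = -0.2494; check Q = 3013
Then change container volume by factor 1.25 (V_new/V_old).
Step 3:
                    A           L           D           X
  I            0.2125       1.399       2.076       1.972
  C          -0.09094      0.1819      0.2728      0.2728
  E            0.1216       1.581       2.349       2.244
  solve Keq expr → x = 0.09094; check Q = 3013

Direction: forward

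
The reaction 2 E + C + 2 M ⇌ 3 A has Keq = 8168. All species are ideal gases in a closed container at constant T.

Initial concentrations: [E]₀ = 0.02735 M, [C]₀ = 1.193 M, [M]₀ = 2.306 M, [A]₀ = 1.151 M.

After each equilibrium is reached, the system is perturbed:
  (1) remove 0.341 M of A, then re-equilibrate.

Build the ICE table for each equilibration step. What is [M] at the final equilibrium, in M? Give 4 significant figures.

Q₀ = 321.3 vs Keq = 8168 ⇒ Q<K, forward
Step 1:
                  E         C         M         A
  I         0.02735     1.193     2.306     1.151
  C        -0.02161  -0.01081  -0.02161   0.03242
  E        0.005735     1.182     2.284     1.183
  solve Keq expr → x = 0.01081; check Q = 8168
Then remove 0.341 M of A.
Step 2:
                  E         C         M         A
  I        0.005735     1.182     2.284    0.8424
  C       -0.002265 -0.001132 -0.002265  0.003397
  E         0.00347     1.181     2.282    0.8458
  solve Keq expr → x = 0.001132; check Q = 8168

[M]_eq = 2.282 M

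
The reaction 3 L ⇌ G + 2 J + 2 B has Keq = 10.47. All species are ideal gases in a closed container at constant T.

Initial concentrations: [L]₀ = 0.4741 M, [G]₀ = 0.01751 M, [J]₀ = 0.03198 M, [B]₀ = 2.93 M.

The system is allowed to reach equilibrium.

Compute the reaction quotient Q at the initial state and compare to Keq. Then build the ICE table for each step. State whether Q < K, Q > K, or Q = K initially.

Q₀ = 0.001443 vs Keq = 10.47 ⇒ Q<K, forward
Step 1:
                   L          G          J          B
  init        0.4741    0.01751    0.03198       2.93
  Δ          -0.2956    0.09854     0.1971     0.1971
  eq          0.1785      0.116     0.2291      3.127
  solve Keq expr → x = 0.09854; check Q = 10.47

Q₀ = 0.001443; Q < K (proceeds forward)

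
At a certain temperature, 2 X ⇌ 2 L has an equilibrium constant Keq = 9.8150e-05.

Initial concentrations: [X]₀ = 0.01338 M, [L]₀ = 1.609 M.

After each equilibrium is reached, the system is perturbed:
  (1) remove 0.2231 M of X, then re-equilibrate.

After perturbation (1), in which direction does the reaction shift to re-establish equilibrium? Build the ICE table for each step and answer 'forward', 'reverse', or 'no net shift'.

Q₀ = 1.4461e+04 vs Keq = 9.8150e-05 ⇒ Q>K, reverse
Step 1:
                  X         L
  I         0.01338     1.609
  C           1.593    -1.593
  E           1.606   0.01592
  solve Keq expr → x = -0.7965; check Q = 9.8150e-05
Then remove 0.2231 M of X.
Step 2:
                  X         L
  I           1.383   0.01592
  C        0.002189 -0.002189
  E           1.386   0.01373
  solve Keq expr → x = -0.001094; check Q = 9.8150e-05

Direction: reverse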